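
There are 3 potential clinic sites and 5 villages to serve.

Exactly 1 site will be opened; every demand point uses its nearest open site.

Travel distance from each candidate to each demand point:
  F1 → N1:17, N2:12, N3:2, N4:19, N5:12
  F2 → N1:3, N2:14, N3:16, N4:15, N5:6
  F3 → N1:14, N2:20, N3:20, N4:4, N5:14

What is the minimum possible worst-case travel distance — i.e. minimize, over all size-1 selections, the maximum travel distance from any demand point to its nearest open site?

16

Open {F2}.
  Farthest demand point is N3 at travel distance 16 (to F2); all others are ≤ 16.
With {F1} the worst case is 19.
With {F3} the worst case is 20.
No size-1 selection achieves below 16.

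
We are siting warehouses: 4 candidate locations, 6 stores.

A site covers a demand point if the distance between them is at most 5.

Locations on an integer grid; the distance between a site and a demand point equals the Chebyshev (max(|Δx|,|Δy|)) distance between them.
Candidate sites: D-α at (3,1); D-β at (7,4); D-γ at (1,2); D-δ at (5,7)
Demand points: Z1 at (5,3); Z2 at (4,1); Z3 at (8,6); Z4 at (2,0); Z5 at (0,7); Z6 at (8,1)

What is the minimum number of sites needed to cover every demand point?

2

Coverage sets (demand points within 5 of each site):
  D-α: {Z1, Z2, Z3, Z4, Z6}
  D-β: {Z1, Z2, Z3, Z4, Z6}
  D-γ: {Z1, Z2, Z4, Z5}
  D-δ: {Z1, Z3, Z5}
No single site covers all 6 demand points.
But {D-α, D-γ} covers everything, so the minimum is 2.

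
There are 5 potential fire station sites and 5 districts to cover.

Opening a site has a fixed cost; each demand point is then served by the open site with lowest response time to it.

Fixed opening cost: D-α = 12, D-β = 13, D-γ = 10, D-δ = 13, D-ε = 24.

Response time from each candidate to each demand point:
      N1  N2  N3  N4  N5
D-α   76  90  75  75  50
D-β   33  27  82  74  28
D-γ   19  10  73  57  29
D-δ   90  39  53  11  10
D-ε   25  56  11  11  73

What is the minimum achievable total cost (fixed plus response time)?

108

Open {D-γ, D-δ, D-ε}: assign each demand point to its cheapest open site.
  N1→D-γ 19, N2→D-γ 10, N3→D-ε 11, N4→D-δ 11, N5→D-δ 10
  response time 61, fixed 47 → total 108.
Compare {D-γ, D-ε}: response time 80 + fixed 34 = 114.
Compare {D-α, D-γ, D-δ, D-ε}: response time 61 + fixed 59 = 120.
Compare {D-β, D-γ, D-δ, D-ε}: response time 61 + fixed 60 = 121.
All other subsets cost ≥ 114. Minimum total cost: 108.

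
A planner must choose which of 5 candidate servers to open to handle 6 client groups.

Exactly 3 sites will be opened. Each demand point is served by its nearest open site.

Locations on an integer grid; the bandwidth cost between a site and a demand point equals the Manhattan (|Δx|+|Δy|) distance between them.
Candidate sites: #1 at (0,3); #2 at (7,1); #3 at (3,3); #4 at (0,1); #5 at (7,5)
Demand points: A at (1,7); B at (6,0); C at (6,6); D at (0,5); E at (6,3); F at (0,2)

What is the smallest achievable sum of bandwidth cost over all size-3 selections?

15

Open {#1, #2, #5}.
  A→#1 5, B→#2 2, C→#5 2, D→#1 2, E→#2 3, F→#1 1  ⇒ total 15.
Compare {#1, #2, #3}: total 19.
Compare {#1, #2, #4}: total 19.
No size-3 selection does better; minimum is 15.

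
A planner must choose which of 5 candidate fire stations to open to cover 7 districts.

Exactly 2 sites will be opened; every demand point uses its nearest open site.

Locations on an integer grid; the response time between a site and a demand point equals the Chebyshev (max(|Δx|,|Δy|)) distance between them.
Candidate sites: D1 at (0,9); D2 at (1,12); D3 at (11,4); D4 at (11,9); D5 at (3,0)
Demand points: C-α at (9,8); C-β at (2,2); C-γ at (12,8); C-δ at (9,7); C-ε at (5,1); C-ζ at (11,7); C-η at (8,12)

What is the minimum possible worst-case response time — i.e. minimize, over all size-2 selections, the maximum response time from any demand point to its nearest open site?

3

Open {D4, D5}.
  Farthest demand point is C-η at response time 3 (to D4); all others are ≤ 3.
With {D1, D3} the worst case is 8.
With {D1, D4} the worst case is 8.
No size-2 selection achieves below 3.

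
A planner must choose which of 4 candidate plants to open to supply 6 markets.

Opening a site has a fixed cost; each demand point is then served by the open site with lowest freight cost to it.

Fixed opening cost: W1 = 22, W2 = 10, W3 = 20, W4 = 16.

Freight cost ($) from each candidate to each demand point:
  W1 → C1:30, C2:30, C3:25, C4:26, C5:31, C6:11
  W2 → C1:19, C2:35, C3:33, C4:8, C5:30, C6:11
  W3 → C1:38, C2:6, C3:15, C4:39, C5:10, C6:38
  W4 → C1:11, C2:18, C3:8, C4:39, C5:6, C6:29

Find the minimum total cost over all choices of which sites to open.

88

Open {W2, W4}: assign each demand point to its cheapest open site.
  C1→W4 11, C2→W4 18, C3→W4 8, C4→W2 8, C5→W4 6, C6→W2 11
  freight cost 62, fixed 26 → total 88.
Compare {W2, W3, W4}: freight cost 50 + fixed 46 = 96.
Compare {W2, W3}: freight cost 69 + fixed 30 = 99.
Compare {W1, W2, W4}: freight cost 62 + fixed 48 = 110.
All other subsets cost ≥ 96. Minimum total cost: 88.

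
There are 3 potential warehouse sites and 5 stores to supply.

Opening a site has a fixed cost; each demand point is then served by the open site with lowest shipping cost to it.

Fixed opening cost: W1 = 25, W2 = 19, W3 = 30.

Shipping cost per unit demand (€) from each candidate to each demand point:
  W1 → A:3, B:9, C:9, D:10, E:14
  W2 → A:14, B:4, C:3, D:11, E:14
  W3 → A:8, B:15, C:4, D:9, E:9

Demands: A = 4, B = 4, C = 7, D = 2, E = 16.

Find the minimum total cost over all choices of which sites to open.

280

Open {W2, W3}: assign each demand point to its cheapest open site.
  A→W3 4×8=32, B→W2 4×4=16, C→W2 7×3=21, D→W3 2×9=18, E→W3 16×9=144
  shipping cost 231, fixed 49 → total 280.
Compare {W1, W2, W3}: shipping cost 211 + fixed 74 = 285.
Compare {W1, W3}: shipping cost 238 + fixed 55 = 293.
Compare {W3}: shipping cost 282 + fixed 30 = 312.
All other subsets cost ≥ 285. Minimum total cost: 280.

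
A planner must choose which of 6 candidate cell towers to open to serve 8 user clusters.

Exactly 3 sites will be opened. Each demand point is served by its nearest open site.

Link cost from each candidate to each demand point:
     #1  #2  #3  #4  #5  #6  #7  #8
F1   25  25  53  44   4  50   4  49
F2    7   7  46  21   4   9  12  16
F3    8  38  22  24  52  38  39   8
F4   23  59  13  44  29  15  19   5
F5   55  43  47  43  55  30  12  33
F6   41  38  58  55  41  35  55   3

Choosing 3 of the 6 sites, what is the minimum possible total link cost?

70

Open {F1, F2, F4}.
  #1→F2 7, #2→F2 7, #3→F4 13, #4→F2 21, #5→F1 4, #6→F2 9, #7→F1 4, #8→F4 5  ⇒ total 70.
Compare {F2, F4, F6}: total 76.
Compare {F2, F3, F4}: total 78.
No size-3 selection does better; minimum is 70.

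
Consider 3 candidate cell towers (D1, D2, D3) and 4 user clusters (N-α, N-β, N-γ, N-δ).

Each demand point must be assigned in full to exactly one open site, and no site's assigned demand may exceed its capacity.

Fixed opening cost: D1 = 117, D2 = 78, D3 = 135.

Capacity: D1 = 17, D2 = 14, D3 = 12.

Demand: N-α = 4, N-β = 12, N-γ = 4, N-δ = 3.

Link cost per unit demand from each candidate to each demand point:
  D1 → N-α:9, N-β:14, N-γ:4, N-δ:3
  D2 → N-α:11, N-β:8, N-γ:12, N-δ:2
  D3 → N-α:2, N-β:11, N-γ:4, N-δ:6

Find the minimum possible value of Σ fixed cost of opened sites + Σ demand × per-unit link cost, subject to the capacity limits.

Open {D2, D3}; cheapest assignment that respects the capacities:
  D2 (cap 14, load 12): N-β — cost 12×8 = 96
  D3 (cap 12, load 11): N-α, N-γ, N-δ — cost 4×2 + 4×4 + 3×6 = 42
  Shipping 138, fixed 213 → total 351.
  Any other capacity-feasible assignment to {D2, D3} ships for at least 138.
Compare {D1, D2}: its best feasible assignment gives total 352.
Compare {D1, D3}: its best feasible assignment gives total 445.
Every other set of open sites that can feasibly serve all demand totals ≥ 352 even under its best assignment. Minimum: 351.

351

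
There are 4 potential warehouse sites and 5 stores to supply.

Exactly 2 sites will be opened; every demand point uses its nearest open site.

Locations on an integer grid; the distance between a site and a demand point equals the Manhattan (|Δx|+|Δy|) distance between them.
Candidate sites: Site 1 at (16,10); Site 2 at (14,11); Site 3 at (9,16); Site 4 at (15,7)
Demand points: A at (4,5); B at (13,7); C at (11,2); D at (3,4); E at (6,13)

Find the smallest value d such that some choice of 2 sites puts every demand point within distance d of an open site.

15

Open {Site 1, Site 4}.
  Farthest demand point is D at distance 15 (to Site 4); all others are ≤ 15.
With {Site 2, Site 4} the worst case is 15.
With {Site 3, Site 4} the worst case is 15.
No size-2 selection achieves below 15.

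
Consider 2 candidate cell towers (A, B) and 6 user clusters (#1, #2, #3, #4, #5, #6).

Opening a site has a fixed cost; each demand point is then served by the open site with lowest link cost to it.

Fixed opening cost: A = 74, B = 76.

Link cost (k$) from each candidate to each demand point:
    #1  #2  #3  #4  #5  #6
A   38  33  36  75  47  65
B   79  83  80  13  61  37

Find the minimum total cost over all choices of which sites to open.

Open {A, B}: assign each demand point to its cheapest open site.
  #1→A 38, #2→A 33, #3→A 36, #4→B 13, #5→A 47, #6→B 37
  link cost 204, fixed 150 → total 354.
Compare {A}: link cost 294 + fixed 74 = 368.
Compare {B}: link cost 353 + fixed 76 = 429.

354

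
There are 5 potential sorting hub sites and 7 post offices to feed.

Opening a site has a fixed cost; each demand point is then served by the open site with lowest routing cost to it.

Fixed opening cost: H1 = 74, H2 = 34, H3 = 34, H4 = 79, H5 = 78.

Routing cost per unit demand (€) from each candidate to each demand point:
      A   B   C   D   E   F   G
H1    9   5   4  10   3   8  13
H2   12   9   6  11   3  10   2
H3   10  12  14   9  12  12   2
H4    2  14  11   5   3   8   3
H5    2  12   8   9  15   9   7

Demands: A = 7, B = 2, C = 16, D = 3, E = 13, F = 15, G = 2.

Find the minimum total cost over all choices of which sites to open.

Open {H2, H4}: assign each demand point to its cheapest open site.
  A→H4 7×2=14, B→H2 2×9=18, C→H2 16×6=96, D→H4 3×5=15, E→H2 13×3=39, F→H4 15×8=120, G→H2 2×2=4
  routing cost 306, fixed 113 → total 419.
Compare {H1, H4}: routing cost 268 + fixed 153 = 421.
Compare {H1}: routing cost 352 + fixed 74 = 426.
Compare {H1, H3}: routing cost 327 + fixed 108 = 435.
All other subsets cost ≥ 421. Minimum total cost: 419.

419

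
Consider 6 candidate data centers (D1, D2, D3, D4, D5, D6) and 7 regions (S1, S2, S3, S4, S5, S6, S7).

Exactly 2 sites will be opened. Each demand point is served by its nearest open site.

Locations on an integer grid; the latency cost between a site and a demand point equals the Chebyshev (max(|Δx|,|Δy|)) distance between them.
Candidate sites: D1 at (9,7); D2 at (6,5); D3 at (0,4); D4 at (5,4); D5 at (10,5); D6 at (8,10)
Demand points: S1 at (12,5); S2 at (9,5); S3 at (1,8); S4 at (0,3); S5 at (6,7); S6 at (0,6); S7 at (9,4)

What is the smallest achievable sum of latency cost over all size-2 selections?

15

Open {D3, D5}.
  S1→D5 2, S2→D5 1, S3→D3 4, S4→D3 1, S5→D5 4, S6→D3 2, S7→D5 1  ⇒ total 15.
Compare {D1, D3}: total 18.
Compare {D2, D3}: total 21.
No size-2 selection does better; minimum is 15.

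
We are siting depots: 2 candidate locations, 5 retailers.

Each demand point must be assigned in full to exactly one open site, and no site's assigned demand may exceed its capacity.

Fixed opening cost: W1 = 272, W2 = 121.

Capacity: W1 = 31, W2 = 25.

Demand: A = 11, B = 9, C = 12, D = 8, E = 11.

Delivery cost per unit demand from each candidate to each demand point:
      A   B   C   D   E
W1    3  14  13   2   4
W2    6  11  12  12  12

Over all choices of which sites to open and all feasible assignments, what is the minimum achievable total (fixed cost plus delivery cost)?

Open {W1, W2}; cheapest assignment that respects the capacities:
  W1 (cap 31, load 30): A, D, E — cost 11×3 + 8×2 + 11×4 = 93
  W2 (cap 25, load 21): B, C — cost 9×11 + 12×12 = 243
  Shipping 336, fixed 393 → total 729.
  Any other capacity-feasible assignment to {W1, W2} ships for at least 336.
Total demand is 51 and no other set of sites has combined capacity ≥ 51, so {W1, W2} is the only feasible choice of open sites. Minimum: 729.

729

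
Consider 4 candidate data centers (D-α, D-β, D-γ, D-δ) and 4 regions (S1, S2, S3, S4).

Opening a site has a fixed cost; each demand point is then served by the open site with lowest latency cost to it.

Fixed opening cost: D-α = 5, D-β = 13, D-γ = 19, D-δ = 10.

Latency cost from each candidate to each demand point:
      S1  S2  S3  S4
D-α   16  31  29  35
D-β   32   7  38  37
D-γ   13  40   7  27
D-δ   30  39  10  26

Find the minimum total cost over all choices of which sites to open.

86

Open {D-β, D-γ}: assign each demand point to its cheapest open site.
  S1→D-γ 13, S2→D-β 7, S3→D-γ 7, S4→D-γ 27
  latency cost 54, fixed 32 → total 86.
Compare {D-α, D-β, D-δ}: latency cost 59 + fixed 28 = 87.
Compare {D-α, D-β, D-γ}: latency cost 54 + fixed 37 = 91.
Compare {D-β, D-γ, D-δ}: latency cost 53 + fixed 42 = 95.
All other subsets cost ≥ 87. Minimum total cost: 86.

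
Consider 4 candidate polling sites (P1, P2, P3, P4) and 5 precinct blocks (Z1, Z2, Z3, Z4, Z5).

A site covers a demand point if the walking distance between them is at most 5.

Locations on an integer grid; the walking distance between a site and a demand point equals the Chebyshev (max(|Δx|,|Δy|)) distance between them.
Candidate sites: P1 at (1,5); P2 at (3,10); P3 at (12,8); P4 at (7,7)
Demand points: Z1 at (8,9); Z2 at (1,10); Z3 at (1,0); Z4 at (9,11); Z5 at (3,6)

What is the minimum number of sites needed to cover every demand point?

Coverage sets (demand points within 5 of each site):
  P1: {Z2, Z3, Z5}
  P2: {Z1, Z2, Z5}
  P3: {Z1, Z4}
  P4: {Z1, Z4, Z5}
No single site covers all 5 demand points.
But {P1, P3} covers everything, so the minimum is 2.

2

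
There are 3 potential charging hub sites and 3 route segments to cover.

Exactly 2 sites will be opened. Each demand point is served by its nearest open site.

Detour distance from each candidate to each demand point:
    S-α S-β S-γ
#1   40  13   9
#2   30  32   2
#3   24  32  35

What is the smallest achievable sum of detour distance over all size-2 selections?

Open {#1, #2}.
  S-α→#2 30, S-β→#1 13, S-γ→#2 2  ⇒ total 45.
Compare {#1, #3}: total 46.
Compare {#2, #3}: total 58.

45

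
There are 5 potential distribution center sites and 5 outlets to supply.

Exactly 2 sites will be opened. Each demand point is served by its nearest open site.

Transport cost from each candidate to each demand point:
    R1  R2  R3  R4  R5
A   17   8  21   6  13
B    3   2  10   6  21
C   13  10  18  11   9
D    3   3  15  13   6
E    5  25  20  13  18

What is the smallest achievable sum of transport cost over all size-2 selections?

27

Open {B, D}.
  R1→B 3, R2→B 2, R3→B 10, R4→B 6, R5→D 6  ⇒ total 27.
Compare {B, C}: total 30.
Compare {A, D}: total 33.
No size-2 selection does better; minimum is 27.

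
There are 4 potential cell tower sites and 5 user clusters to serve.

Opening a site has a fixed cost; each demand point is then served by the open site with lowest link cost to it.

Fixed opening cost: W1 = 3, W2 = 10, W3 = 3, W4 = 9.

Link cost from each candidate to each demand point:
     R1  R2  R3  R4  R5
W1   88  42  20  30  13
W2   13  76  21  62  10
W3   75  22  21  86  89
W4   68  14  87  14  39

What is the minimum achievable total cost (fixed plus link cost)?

91

Open {W2, W4}: assign each demand point to its cheapest open site.
  R1→W2 13, R2→W4 14, R3→W2 21, R4→W4 14, R5→W2 10
  link cost 72, fixed 19 → total 91.
Compare {W1, W2, W4}: link cost 71 + fixed 22 = 93.
Compare {W2, W3, W4}: link cost 72 + fixed 22 = 94.
Compare {W1, W2, W3, W4}: link cost 71 + fixed 25 = 96.
All other subsets cost ≥ 93. Minimum total cost: 91.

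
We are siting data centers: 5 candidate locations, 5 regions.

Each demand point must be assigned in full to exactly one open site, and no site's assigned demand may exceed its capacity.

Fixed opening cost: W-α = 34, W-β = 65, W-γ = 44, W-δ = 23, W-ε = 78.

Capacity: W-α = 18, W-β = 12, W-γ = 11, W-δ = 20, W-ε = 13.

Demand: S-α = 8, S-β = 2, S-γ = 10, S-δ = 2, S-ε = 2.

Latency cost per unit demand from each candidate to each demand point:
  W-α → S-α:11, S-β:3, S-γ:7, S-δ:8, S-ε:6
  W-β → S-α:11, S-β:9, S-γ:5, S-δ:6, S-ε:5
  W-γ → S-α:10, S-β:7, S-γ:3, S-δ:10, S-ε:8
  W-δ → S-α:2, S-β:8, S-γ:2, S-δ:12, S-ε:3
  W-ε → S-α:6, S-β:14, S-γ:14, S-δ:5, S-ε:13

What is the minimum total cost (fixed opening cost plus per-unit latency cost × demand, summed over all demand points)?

121

Open {W-α, W-δ}; cheapest assignment that respects the capacities:
  W-α (cap 18, load 4): S-β, S-δ — cost 2×3 + 2×8 = 22
  W-δ (cap 20, load 20): S-α, S-γ, S-ε — cost 8×2 + 10×2 + 2×3 = 42
  Shipping 64, fixed 57 → total 121.
  Any other capacity-feasible assignment to {W-α, W-δ} ships for at least 64.
Compare {W-γ, W-δ}: its best feasible assignment gives total 143.
Compare {W-β, W-δ}: its best feasible assignment gives total 160.
Every other set of open sites that can feasibly serve all demand totals ≥ 143 even under its best assignment. Minimum: 121.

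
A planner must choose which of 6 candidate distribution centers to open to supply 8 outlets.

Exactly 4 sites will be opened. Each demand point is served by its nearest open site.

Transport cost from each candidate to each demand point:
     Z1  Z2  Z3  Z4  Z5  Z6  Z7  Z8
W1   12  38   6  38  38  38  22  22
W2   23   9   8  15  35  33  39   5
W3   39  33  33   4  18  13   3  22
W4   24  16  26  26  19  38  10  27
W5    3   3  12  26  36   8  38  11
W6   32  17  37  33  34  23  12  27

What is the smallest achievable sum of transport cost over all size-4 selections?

Open {W1, W2, W3, W5}.
  Z1→W5 3, Z2→W5 3, Z3→W1 6, Z4→W3 4, Z5→W3 18, Z6→W5 8, Z7→W3 3, Z8→W2 5  ⇒ total 50.
Compare {W2, W3, W4, W5}: total 52.
Compare {W2, W3, W5, W6}: total 52.
No size-4 selection does better; minimum is 50.

50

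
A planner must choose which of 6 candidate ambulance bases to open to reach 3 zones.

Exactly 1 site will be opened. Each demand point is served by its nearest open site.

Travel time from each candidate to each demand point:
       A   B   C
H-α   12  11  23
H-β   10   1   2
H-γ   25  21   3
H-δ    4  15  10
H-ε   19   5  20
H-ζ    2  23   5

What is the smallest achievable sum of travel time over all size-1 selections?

13

Open {H-β}.
  A→H-β 10, B→H-β 1, C→H-β 2  ⇒ total 13.
Compare {H-δ}: total 29.
Compare {H-ζ}: total 30.
No size-1 selection does better; minimum is 13.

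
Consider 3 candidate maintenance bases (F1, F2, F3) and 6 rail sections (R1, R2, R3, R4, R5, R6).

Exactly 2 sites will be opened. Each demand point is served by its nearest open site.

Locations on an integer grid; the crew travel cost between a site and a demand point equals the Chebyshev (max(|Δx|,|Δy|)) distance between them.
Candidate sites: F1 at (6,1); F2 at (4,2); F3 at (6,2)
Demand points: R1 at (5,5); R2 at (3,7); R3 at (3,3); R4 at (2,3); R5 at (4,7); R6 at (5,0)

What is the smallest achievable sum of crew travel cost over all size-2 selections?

17

Open {F1, F2}.
  R1→F2 3, R2→F2 5, R3→F2 1, R4→F2 2, R5→F2 5, R6→F1 1  ⇒ total 17.
Compare {F2, F3}: total 18.
Compare {F1, F3}: total 21.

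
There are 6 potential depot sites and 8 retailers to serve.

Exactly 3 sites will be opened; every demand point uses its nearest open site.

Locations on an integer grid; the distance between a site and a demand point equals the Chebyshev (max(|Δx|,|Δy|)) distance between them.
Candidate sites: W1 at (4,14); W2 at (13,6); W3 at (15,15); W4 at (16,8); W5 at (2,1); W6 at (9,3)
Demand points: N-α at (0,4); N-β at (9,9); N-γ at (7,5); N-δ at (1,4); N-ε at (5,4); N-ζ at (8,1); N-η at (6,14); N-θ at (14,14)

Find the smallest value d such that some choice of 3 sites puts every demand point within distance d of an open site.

6

Open {W1, W3, W5}.
  Farthest demand point is N-ζ at distance 6 (to W5); all others are ≤ 6.
With {W1, W4, W5} the worst case is 6.
With {W1, W2, W5} the worst case is 8.
No size-3 selection achieves below 6.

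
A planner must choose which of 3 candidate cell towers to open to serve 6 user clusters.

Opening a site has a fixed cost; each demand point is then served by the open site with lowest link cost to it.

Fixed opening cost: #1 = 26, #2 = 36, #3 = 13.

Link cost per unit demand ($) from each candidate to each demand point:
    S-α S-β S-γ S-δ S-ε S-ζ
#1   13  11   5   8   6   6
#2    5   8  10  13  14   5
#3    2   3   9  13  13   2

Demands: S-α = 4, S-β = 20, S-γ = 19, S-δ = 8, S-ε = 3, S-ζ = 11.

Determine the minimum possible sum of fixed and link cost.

306

Open {#1, #3}: assign each demand point to its cheapest open site.
  S-α→#3 4×2=8, S-β→#3 20×3=60, S-γ→#1 19×5=95, S-δ→#1 8×8=64, S-ε→#1 3×6=18, S-ζ→#3 11×2=22
  link cost 267, fixed 39 → total 306.
Compare {#1, #2, #3}: link cost 267 + fixed 75 = 342.
Compare {#3}: link cost 404 + fixed 13 = 417.
Compare {#2, #3}: link cost 404 + fixed 49 = 453.
All other subsets cost ≥ 342. Minimum total cost: 306.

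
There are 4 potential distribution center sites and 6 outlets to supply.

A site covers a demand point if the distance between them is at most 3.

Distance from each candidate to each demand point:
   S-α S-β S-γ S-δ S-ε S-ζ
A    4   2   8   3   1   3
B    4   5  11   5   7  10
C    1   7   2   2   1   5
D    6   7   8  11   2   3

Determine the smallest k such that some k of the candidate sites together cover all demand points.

Coverage sets (demand points within 3 of each site):
  A: {S-β, S-δ, S-ε, S-ζ}
  B: {}
  C: {S-α, S-γ, S-δ, S-ε}
  D: {S-ε, S-ζ}
No single site covers all 6 demand points.
But {A, C} covers everything, so the minimum is 2.

2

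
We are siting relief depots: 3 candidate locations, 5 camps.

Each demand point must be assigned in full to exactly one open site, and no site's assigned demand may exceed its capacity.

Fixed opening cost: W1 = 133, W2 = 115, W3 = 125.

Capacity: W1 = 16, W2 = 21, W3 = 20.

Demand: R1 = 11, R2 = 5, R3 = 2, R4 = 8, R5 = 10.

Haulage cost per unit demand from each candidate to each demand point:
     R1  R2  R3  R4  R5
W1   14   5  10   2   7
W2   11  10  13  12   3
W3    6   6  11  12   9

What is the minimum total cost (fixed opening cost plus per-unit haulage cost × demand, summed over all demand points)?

460

Open {W1, W2}; cheapest assignment that respects the capacities:
  W1 (cap 16, load 15): R2, R3, R4 — cost 5×5 + 2×10 + 8×2 = 61
  W2 (cap 21, load 21): R1, R5 — cost 11×11 + 10×3 = 151
  Shipping 212, fixed 248 → total 460.
  Any other capacity-feasible assignment to {W1, W2} ships for at least 212.
Compare {W2, W3}: its best feasible assignment gives total 484.
Compare {W1, W2, W3}: its best feasible assignment gives total 530.
Every other set of open sites that can feasibly serve all demand totals ≥ 484 even under its best assignment. Minimum: 460.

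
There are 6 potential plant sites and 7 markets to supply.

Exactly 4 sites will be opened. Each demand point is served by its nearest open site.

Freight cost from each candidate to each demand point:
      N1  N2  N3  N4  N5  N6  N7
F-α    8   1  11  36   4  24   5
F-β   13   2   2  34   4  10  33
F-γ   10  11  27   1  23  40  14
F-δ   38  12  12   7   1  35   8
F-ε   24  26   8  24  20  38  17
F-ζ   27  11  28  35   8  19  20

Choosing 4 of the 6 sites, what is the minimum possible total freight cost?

Open {F-α, F-β, F-γ, F-δ}.
  N1→F-α 8, N2→F-α 1, N3→F-β 2, N4→F-γ 1, N5→F-δ 1, N6→F-β 10, N7→F-α 5  ⇒ total 28.
Compare {F-α, F-β, F-γ, F-ε}: total 31.
Compare {F-α, F-β, F-γ, F-ζ}: total 31.
No size-4 selection does better; minimum is 28.

28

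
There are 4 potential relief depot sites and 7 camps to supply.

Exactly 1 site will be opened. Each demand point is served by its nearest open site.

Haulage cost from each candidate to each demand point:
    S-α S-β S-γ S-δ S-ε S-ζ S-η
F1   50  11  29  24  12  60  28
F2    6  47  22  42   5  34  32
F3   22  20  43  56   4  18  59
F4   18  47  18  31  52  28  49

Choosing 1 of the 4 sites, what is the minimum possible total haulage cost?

188

Open {F2}.
  S-α→F2 6, S-β→F2 47, S-γ→F2 22, S-δ→F2 42, S-ε→F2 5, S-ζ→F2 34, S-η→F2 32  ⇒ total 188.
Compare {F1}: total 214.
Compare {F3}: total 222.
No size-1 selection does better; minimum is 188.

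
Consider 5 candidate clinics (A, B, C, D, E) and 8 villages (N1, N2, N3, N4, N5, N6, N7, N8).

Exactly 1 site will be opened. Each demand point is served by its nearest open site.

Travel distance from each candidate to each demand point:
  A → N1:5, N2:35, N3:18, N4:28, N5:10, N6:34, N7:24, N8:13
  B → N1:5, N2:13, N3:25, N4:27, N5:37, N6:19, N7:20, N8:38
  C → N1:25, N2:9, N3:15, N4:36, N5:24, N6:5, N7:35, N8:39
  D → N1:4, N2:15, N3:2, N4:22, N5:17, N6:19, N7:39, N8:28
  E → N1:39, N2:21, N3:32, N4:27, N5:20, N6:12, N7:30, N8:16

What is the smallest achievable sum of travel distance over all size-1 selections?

Open {D}.
  N1→D 4, N2→D 15, N3→D 2, N4→D 22, N5→D 17, N6→D 19, N7→D 39, N8→D 28  ⇒ total 146.
Compare {A}: total 167.
Compare {B}: total 184.
No size-1 selection does better; minimum is 146.

146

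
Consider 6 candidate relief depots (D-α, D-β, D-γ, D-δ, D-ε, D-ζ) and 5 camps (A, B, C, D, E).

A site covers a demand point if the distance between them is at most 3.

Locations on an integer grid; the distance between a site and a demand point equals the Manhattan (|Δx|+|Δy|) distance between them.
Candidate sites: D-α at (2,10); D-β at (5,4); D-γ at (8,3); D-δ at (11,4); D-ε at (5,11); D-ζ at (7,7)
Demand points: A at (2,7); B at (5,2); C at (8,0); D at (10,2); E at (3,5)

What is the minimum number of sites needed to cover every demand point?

3

Coverage sets (demand points within 3 of each site):
  D-α: {A}
  D-β: {B, E}
  D-γ: {C, D}
  D-δ: {D}
  D-ε: {}
  D-ζ: {}
No 2 sites suffice: every size-2 union leaves at least one demand point uncovered.
But {D-α, D-β, D-γ} covers everything, so the minimum is 3.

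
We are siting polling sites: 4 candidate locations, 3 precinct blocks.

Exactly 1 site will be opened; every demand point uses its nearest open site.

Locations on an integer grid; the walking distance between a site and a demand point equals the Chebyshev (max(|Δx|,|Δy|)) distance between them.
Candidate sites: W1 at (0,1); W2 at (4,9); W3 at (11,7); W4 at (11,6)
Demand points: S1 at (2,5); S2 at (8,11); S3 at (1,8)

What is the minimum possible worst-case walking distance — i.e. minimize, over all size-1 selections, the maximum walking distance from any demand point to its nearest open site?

Open {W2}.
  Farthest demand point is S1 at walking distance 4 (to W2); all others are ≤ 4.
With {W1} the worst case is 10.
With {W3} the worst case is 10.
No size-1 selection achieves below 4.

4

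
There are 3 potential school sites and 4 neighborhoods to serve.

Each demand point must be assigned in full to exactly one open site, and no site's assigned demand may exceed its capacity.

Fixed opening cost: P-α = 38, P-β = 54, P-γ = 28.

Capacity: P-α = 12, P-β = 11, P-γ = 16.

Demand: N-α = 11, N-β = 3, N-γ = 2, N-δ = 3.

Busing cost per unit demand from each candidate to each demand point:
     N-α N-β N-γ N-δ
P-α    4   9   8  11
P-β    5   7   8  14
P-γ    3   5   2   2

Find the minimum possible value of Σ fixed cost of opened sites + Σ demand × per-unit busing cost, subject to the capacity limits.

135

Open {P-α, P-γ}; cheapest assignment that respects the capacities:
  P-α (cap 12, load 11): N-α — cost 11×4 = 44
  P-γ (cap 16, load 8): N-β, N-γ, N-δ — cost 3×5 + 2×2 + 3×2 = 25
  Shipping 69, fixed 66 → total 135.
  Any other capacity-feasible assignment to {P-α, P-γ} ships for at least 69.
Compare {P-β, P-γ}: its best feasible assignment gives total 146.
Compare {P-α, P-β, P-γ}: its best feasible assignment gives total 184.
Every other set of open sites that can feasibly serve all demand totals ≥ 146 even under its best assignment. Minimum: 135.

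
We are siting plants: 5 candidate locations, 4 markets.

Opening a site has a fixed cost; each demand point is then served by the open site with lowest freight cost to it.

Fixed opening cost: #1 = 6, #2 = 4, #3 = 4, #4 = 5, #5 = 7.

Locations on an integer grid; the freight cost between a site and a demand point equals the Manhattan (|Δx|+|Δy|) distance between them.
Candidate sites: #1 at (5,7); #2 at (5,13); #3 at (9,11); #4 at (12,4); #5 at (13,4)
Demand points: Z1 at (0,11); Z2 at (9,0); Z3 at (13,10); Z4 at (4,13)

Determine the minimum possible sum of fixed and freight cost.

Open {#2, #4}: assign each demand point to its cheapest open site.
  Z1→#2 7, Z2→#4 7, Z3→#4 7, Z4→#2 1
  freight cost 22, fixed 9 → total 31.
Compare {#2, #3}: freight cost 24 + fixed 8 = 32.
Compare {#2, #5}: freight cost 22 + fixed 11 = 33.
Compare {#2, #3, #4}: freight cost 20 + fixed 13 = 33.
All other subsets cost ≥ 32. Minimum total cost: 31.

31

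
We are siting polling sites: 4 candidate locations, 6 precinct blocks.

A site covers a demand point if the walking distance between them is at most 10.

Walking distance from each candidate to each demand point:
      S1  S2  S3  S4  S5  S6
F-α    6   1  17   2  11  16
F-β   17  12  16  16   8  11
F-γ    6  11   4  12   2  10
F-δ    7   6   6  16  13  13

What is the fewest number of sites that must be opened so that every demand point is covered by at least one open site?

Coverage sets (demand points within 10 of each site):
  F-α: {S1, S2, S4}
  F-β: {S5}
  F-γ: {S1, S3, S5, S6}
  F-δ: {S1, S2, S3}
No single site covers all 6 demand points.
But {F-α, F-γ} covers everything, so the minimum is 2.

2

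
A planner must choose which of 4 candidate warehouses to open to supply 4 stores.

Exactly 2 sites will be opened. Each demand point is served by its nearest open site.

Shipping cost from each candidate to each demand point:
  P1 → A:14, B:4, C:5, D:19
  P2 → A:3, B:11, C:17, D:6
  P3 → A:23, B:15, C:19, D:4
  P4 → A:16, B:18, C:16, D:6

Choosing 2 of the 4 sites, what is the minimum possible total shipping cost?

Open {P1, P2}.
  A→P2 3, B→P1 4, C→P1 5, D→P2 6  ⇒ total 18.
Compare {P1, P3}: total 27.
Compare {P1, P4}: total 29.
No size-2 selection does better; minimum is 18.

18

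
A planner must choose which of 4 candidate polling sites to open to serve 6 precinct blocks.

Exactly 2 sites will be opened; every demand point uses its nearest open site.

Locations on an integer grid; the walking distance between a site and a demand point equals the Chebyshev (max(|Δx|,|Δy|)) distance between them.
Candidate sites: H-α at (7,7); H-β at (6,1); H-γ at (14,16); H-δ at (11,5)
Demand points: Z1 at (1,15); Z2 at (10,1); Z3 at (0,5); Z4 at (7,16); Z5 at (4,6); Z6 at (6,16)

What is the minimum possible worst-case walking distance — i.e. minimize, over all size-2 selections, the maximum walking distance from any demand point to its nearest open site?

Open {H-α, H-γ}.
  Farthest demand point is Z1 at walking distance 8 (to H-α); all others are ≤ 8.
With {H-α, H-β} the worst case is 9.
With {H-α, H-δ} the worst case is 9.
No size-2 selection achieves below 8.

8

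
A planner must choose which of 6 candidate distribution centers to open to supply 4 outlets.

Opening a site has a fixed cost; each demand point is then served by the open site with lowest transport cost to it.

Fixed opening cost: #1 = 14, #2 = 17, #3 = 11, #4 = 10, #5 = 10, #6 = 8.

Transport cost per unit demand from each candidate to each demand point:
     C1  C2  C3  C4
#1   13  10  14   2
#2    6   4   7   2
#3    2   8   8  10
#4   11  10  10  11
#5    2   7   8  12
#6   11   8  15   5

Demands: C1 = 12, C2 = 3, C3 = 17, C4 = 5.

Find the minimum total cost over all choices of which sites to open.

Open {#2, #5}: assign each demand point to its cheapest open site.
  C1→#5 12×2=24, C2→#2 3×4=12, C3→#2 17×7=119, C4→#2 5×2=10
  transport cost 165, fixed 27 → total 192.
Compare {#2, #3}: transport cost 165 + fixed 28 = 193.
Compare {#2, #5, #6}: transport cost 165 + fixed 35 = 200.
Compare {#2, #3, #6}: transport cost 165 + fixed 36 = 201.
All other subsets cost ≥ 193. Minimum total cost: 192.

192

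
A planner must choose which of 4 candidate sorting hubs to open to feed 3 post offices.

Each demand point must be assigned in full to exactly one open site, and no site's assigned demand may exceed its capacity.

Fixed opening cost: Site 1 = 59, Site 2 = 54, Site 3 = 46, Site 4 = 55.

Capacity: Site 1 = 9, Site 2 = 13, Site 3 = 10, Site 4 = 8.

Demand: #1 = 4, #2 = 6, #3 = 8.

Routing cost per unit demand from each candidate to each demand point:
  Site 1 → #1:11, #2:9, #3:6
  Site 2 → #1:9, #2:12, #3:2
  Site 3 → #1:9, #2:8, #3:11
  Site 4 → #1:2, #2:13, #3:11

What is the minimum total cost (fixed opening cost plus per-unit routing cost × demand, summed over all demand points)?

Open {Site 2, Site 3}; cheapest assignment that respects the capacities:
  Site 2 (cap 13, load 12): #1, #3 — cost 4×9 + 8×2 = 52
  Site 3 (cap 10, load 6): #2 — cost 6×8 = 48
  Shipping 100, fixed 100 → total 200.
  Any other capacity-feasible assignment to {Site 2, Site 3} ships for at least 100.
Compare {Site 1, Site 2}: its best feasible assignment gives total 219.
Compare {Site 2, Site 3, Site 4}: its best feasible assignment gives total 227.
Every other set of open sites that can feasibly serve all demand totals ≥ 219 even under its best assignment. Minimum: 200.

200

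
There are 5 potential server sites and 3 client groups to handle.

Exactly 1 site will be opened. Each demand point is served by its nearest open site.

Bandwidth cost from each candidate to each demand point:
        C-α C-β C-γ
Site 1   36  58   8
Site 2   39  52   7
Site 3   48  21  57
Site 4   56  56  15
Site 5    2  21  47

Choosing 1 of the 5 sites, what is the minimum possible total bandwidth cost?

70

Open {Site 5}.
  C-α→Site 5 2, C-β→Site 5 21, C-γ→Site 5 47  ⇒ total 70.
Compare {Site 2}: total 98.
Compare {Site 1}: total 102.
No size-1 selection does better; minimum is 70.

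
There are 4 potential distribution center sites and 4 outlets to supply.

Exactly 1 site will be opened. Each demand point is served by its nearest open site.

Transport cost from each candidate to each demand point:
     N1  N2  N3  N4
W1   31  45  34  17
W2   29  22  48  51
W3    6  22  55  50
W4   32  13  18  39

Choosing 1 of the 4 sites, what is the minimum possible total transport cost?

102

Open {W4}.
  N1→W4 32, N2→W4 13, N3→W4 18, N4→W4 39  ⇒ total 102.
Compare {W1}: total 127.
Compare {W3}: total 133.
No size-1 selection does better; minimum is 102.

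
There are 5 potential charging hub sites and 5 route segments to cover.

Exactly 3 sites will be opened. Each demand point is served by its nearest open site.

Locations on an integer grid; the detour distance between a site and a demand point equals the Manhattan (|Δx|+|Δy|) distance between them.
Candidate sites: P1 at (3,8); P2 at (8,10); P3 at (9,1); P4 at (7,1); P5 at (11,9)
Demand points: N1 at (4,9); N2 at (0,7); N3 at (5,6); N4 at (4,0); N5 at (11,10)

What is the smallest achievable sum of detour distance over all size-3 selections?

15

Open {P1, P4, P5}.
  N1→P1 2, N2→P1 4, N3→P1 4, N4→P4 4, N5→P5 1  ⇒ total 15.
Compare {P1, P2, P4}: total 17.
Compare {P1, P3, P5}: total 17.
No size-3 selection does better; minimum is 15.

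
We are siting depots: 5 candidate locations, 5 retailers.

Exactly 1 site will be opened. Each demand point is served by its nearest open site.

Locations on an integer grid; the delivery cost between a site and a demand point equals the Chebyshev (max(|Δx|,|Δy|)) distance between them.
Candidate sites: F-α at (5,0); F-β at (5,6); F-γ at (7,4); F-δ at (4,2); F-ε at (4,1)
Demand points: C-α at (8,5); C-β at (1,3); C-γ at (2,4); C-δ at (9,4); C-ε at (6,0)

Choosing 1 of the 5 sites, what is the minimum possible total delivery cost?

Open {F-δ}.
  C-α→F-δ 4, C-β→F-δ 3, C-γ→F-δ 2, C-δ→F-δ 5, C-ε→F-δ 2  ⇒ total 16.
Compare {F-ε}: total 17.
Compare {F-α}: total 18.
No size-1 selection does better; minimum is 16.

16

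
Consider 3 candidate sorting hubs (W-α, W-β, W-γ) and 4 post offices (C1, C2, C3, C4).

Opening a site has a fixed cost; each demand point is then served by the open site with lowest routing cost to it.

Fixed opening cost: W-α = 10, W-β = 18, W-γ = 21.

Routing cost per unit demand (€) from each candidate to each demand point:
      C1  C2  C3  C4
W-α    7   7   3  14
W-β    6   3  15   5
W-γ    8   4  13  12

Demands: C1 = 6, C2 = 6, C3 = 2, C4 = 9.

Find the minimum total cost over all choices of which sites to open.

133

Open {W-α, W-β}: assign each demand point to its cheapest open site.
  C1→W-β 6×6=36, C2→W-β 6×3=18, C3→W-α 2×3=6, C4→W-β 9×5=45
  routing cost 105, fixed 28 → total 133.
Compare {W-β}: routing cost 129 + fixed 18 = 147.
Compare {W-α, W-β, W-γ}: routing cost 105 + fixed 49 = 154.
Compare {W-β, W-γ}: routing cost 125 + fixed 39 = 164.
All other subsets cost ≥ 147. Minimum total cost: 133.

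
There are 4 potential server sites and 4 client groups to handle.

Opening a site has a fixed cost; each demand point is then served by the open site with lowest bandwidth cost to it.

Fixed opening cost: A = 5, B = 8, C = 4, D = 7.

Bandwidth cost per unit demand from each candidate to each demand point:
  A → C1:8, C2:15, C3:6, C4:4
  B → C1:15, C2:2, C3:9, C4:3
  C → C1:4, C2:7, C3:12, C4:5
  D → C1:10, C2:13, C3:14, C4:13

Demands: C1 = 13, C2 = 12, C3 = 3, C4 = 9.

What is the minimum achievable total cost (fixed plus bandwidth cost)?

Open {A, B, C}: assign each demand point to its cheapest open site.
  C1→C 13×4=52, C2→B 12×2=24, C3→A 3×6=18, C4→B 9×3=27
  bandwidth cost 121, fixed 17 → total 138.
Compare {B, C}: bandwidth cost 130 + fixed 12 = 142.
Compare {A, B, C, D}: bandwidth cost 121 + fixed 24 = 145.
Compare {B, C, D}: bandwidth cost 130 + fixed 19 = 149.
All other subsets cost ≥ 142. Minimum total cost: 138.

138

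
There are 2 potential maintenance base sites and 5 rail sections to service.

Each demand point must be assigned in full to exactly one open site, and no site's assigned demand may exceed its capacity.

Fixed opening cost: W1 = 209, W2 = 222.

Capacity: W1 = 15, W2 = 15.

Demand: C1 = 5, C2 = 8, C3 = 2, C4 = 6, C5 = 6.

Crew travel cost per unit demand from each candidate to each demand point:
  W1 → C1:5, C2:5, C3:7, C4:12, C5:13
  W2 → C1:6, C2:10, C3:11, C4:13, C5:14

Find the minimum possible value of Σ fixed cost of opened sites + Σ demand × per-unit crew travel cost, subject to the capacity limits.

672

Open {W1, W2}; cheapest assignment that respects the capacities:
  W1 (cap 15, load 15): C1, C2, C3 — cost 5×5 + 8×5 + 2×7 = 79
  W2 (cap 15, load 12): C4, C5 — cost 6×13 + 6×14 = 162
  Shipping 241, fixed 431 → total 672.
  Any other capacity-feasible assignment to {W1, W2} ships for at least 241.
Total demand is 27 and no other set of sites has combined capacity ≥ 27, so {W1, W2} is the only feasible choice of open sites. Minimum: 672.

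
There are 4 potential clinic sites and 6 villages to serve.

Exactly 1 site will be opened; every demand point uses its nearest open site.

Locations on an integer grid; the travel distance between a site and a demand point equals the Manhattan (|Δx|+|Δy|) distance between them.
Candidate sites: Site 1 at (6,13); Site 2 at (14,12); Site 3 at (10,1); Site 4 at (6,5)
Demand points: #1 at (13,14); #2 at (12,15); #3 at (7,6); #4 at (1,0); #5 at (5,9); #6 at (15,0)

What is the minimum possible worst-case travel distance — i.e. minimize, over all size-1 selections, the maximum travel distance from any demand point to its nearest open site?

16

Open {Site 3}.
  Farthest demand point is #1 at travel distance 16 (to Site 3); all others are ≤ 16.
With {Site 4} the worst case is 16.
With {Site 1} the worst case is 22.
No size-1 selection achieves below 16.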